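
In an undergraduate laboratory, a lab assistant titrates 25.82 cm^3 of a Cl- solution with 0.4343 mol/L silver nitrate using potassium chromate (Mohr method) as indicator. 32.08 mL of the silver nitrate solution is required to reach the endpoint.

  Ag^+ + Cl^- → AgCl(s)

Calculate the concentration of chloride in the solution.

n(AgNO3) = 0.03208 L × 0.4343 mol/L = 0.01393 mol
n(Cl-) = 0.01393 mol (1:1 mole ratio)
[Cl-] = 0.01393 mol / 0.02582 L = 0.5396 mol/L

0.5396 mol/L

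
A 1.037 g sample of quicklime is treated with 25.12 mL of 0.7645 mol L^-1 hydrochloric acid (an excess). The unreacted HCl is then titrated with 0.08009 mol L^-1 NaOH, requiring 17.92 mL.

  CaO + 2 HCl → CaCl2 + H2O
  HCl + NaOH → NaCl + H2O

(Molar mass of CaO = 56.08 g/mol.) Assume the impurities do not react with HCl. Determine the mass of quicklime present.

n(HCl) added = 0.02512 × 0.7645 = 0.01920 mol
n(NaOH) used in back-titration = 0.01792 × 0.08009 = 1.435 × 10^-3 mol
n(HCl) left over = 1.435 × 10^-3 mol (1:1 ratio)
n(HCl) consumed by analyte = 0.01920 − 1.435 × 10^-3 = 0.01777 mol
From the 1:2 ratio, n(CaO) = 1/2 × 0.01777 = 8.885 × 10^-3 mol
mass of CaO = 8.885 × 10^-3 × 56.08 = 0.4982 g

0.4982 g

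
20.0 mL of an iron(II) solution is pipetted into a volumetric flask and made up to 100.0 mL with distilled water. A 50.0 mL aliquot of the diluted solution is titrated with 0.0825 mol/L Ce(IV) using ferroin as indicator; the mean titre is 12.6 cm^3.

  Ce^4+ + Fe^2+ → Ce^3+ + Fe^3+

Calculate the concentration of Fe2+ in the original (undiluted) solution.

0.104 mol/L

n(Ce4+) = 0.0126 × 0.0825 = 1.04 × 10^-3 mol
n(Fe2+) in the aliquot = 1.04 × 10^-3 mol (1:1 ratio)
[Fe2+]_dilute = 1.04 × 10^-3 / 0.0500 = 0.0208 mol/L
Dilution factor = 100.0 / 20.0 = 5.000
[Fe2+]_stock = 0.0208 × 5.000 = 0.104 mol/L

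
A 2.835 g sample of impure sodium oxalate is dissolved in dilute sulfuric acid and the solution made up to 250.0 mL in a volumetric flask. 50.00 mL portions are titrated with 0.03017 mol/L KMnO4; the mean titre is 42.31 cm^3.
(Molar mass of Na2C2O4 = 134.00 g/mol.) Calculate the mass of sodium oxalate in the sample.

2.138 g

2 MnO4^- + 5 C2O4^2- + 16 H^+ → 2 Mn^2+ + 10 CO2 + 8 H2O
n(KMnO4) per titration = 0.04231 × 0.03017 = 1.276 × 10^-3 mol
From the 5:2 ratio, n(Na2C2O4) in each aliquot = 5/2 × 1.276 × 10^-3 = 3.191 × 10^-3 mol
n(Na2C2O4) in the whole flask = 3.191 × 10^-3 × 250.0/50.00 = 0.01596 mol
mass of Na2C2O4 = 0.01596 × 134.00 = 2.138 g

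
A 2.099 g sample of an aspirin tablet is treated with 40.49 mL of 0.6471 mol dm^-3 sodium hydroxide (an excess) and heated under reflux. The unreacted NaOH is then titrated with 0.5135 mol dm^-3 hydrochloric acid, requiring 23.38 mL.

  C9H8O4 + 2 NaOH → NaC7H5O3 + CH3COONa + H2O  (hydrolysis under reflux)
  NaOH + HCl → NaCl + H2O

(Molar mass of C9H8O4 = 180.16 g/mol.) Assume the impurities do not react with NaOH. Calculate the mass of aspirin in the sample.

n(NaOH) added = 0.04049 × 0.6471 = 0.02620 mol
n(HCl) used in back-titration = 0.02338 × 0.5135 = 0.01201 mol
n(NaOH) left over = 0.01201 mol (1:1 ratio)
n(NaOH) consumed by analyte = 0.02620 − 0.01201 = 0.01420 mol
From the 1:2 ratio, n(C9H8O4) = 1/2 × 0.01420 = 7.098 × 10^-3 mol
mass of C9H8O4 = 7.098 × 10^-3 × 180.16 = 1.279 g

1.279 g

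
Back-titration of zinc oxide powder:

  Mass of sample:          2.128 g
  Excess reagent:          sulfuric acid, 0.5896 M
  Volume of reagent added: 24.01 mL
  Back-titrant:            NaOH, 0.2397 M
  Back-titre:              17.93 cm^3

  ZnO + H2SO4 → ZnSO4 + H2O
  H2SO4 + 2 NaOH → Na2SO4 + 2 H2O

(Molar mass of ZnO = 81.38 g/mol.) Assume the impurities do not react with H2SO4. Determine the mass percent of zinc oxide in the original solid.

45.92 %

n(H2SO4) added = 0.02401 × 0.5896 = 0.01416 mol
n(NaOH) used in back-titration = 0.01793 × 0.2397 = 4.298 × 10^-3 mol
From the 1:2 ratio, n(H2SO4) left over = 1/2 × 4.298 × 10^-3 = 2.149 × 10^-3 mol
n(H2SO4) consumed by analyte = 0.01416 − 2.149 × 10^-3 = 0.01201 mol
n(ZnO) = 0.01201 mol (1:1 ratio)
mass of ZnO = 0.01201 × 81.38 = 0.9772 g
% ZnO = 0.9772 / 2.128 × 100 = 45.92 %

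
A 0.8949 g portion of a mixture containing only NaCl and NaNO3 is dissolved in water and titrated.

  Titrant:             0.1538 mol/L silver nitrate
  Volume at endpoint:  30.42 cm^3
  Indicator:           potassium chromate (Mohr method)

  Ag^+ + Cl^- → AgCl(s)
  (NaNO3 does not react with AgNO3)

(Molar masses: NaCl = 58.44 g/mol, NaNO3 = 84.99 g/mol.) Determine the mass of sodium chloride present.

n(AgNO3) = 0.03042 × 0.1538 = 4.679 × 10^-3 mol
Let x = n(NaCl), y = n(NaNO3).
Titrant: 1x = 4.679 × 10^-3;  mass: 58.44x + 84.99y = 0.8949
Solving, x = 4.679 × 10^-3 mol, y = 7.312 × 10^-3 mol
mass of NaCl = 4.679 × 10^-3 × 58.44 = 0.2734 g

0.2734 g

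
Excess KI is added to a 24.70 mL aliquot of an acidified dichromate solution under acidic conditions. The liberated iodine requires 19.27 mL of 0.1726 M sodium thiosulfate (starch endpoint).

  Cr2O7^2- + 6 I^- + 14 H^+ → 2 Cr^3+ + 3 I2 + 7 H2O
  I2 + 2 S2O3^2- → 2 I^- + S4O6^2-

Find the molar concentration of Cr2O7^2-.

0.02244 M

n(S2O3^2-) = 0.01927 × 0.1726 = 3.326 × 10^-3 mol
n(I2) = n(S2O3^2-)/2 = 1.663 × 10^-3 mol
From the 1:3 ratio, n(Cr2O7^2-) in the aliquot = 1/3 × 1.663 × 10^-3 = 5.543 × 10^-4 mol
[Cr2O7^2-] = 5.543 × 10^-4 / 0.02470 = 0.02244 mol/L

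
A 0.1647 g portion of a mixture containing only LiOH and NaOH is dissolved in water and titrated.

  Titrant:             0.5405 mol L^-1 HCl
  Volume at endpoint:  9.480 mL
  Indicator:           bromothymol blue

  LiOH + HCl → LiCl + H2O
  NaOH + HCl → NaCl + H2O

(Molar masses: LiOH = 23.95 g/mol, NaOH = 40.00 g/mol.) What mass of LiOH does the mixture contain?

n(HCl) = 0.009480 × 0.5405 = 5.124 × 10^-3 mol
Let x = n(LiOH), y = n(NaOH).
Titrant: 1x + 1y = 5.124 × 10^-3;  mass: 23.95x + 40.00y = 0.1647
Solving, x = 2.508 × 10^-3 mol, y = 2.616 × 10^-3 mol
mass of LiOH = 2.508 × 10^-3 × 23.95 = 0.06007 g

0.06007 g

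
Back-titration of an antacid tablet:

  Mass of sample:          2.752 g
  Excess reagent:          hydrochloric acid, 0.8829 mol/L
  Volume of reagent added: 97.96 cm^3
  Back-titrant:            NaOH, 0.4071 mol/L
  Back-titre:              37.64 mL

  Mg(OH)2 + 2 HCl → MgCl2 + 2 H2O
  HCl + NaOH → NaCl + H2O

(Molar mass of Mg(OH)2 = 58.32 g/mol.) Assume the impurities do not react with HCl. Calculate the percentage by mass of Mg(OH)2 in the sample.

n(HCl) added = 0.09796 × 0.8829 = 0.08649 mol
n(NaOH) used in back-titration = 0.03764 × 0.4071 = 0.01532 mol
n(HCl) left over = 0.01532 mol (1:1 ratio)
n(HCl) consumed by analyte = 0.08649 − 0.01532 = 0.07117 mol
From the 1:2 ratio, n(Mg(OH)2) = 1/2 × 0.07117 = 0.03558 mol
mass of Mg(OH)2 = 0.03558 × 58.32 = 2.075 g
% Mg(OH)2 = 2.075 / 2.752 × 100 = 75.41 %

75.41 %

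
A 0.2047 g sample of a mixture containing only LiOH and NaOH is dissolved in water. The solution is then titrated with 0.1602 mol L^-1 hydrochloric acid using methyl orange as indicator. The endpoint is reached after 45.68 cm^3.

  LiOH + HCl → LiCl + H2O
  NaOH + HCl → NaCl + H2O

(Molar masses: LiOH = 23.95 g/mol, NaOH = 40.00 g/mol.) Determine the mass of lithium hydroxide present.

n(HCl) = 0.04568 × 0.1602 = 7.318 × 10^-3 mol
Let x = n(LiOH), y = n(NaOH).
Titrant: 1x + 1y = 7.318 × 10^-3;  mass: 23.95x + 40.00y = 0.2047
Solving, x = 5.484 × 10^-3 mol, y = 1.834 × 10^-3 mol
mass of LiOH = 5.484 × 10^-3 × 23.95 = 0.1313 g

0.1313 g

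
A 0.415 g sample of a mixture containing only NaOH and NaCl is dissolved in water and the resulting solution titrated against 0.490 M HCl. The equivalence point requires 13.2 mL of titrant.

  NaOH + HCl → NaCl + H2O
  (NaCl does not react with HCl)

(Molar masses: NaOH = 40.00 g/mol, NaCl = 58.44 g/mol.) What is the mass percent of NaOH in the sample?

n(HCl) = 0.0132 × 0.490 = 6.47 × 10^-3 mol
Let x = n(NaOH), y = n(NaCl).
Titrant: 1x = 6.47 × 10^-3;  mass: 40.00x + 58.44y = 0.415
Solving, x = 6.47 × 10^-3 mol, y = 2.67 × 10^-3 mol
mass of NaOH = 6.47 × 10^-3 × 40.00 = 0.259 g
% NaOH = 0.259 / 0.415 × 100 = 62.3 %

62.3 %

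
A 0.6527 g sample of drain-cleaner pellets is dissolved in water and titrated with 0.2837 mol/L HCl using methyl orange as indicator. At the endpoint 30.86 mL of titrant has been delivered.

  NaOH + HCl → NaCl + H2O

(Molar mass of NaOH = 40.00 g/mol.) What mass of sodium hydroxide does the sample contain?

0.3502 g

n(HCl) = 0.03086 L × 0.2837 mol/L = 8.755 × 10^-3 mol
n(NaOH) = 8.755 × 10^-3 mol (1:1 ratio)
mass of NaOH = 8.755 × 10^-3 × 40.00 g/mol = 0.3502 g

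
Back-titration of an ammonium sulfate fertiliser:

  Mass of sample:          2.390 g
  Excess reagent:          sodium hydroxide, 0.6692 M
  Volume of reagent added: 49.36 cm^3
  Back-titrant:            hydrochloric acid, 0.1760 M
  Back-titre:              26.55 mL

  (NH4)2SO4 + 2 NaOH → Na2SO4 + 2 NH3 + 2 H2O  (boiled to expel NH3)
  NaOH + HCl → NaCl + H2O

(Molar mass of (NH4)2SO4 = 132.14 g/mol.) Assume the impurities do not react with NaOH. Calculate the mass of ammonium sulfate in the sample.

1.874 g

n(NaOH) added = 0.04936 × 0.6692 = 0.03303 mol
n(HCl) used in back-titration = 0.02655 × 0.1760 = 4.673 × 10^-3 mol
n(NaOH) left over = 4.673 × 10^-3 mol (1:1 ratio)
n(NaOH) consumed by analyte = 0.03303 − 4.673 × 10^-3 = 0.02836 mol
From the 1:2 ratio, n((NH4)2SO4) = 1/2 × 0.02836 = 0.01418 mol
mass of (NH4)2SO4 = 0.01418 × 132.14 = 1.874 g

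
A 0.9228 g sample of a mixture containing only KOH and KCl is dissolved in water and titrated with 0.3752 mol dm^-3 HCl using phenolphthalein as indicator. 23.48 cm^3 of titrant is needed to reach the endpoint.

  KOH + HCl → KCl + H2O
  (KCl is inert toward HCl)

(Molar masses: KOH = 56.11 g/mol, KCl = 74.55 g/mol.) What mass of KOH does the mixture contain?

n(HCl) = 0.02348 × 0.3752 = 8.810 × 10^-3 mol
Let x = n(KOH), y = n(KCl).
Titrant: 1x = 8.810 × 10^-3;  mass: 56.11x + 74.55y = 0.9228
Solving, x = 8.810 × 10^-3 mol, y = 5.748 × 10^-3 mol
mass of KOH = 8.810 × 10^-3 × 56.11 = 0.4943 g

0.4943 g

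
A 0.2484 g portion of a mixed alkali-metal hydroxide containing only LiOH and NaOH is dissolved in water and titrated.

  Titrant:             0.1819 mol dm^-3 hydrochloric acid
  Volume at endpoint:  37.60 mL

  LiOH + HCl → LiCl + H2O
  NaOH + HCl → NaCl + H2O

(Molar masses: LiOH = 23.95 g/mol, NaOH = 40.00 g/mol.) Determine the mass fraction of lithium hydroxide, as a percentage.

15.12 %

n(HCl) = 0.03760 × 0.1819 = 6.839 × 10^-3 mol
Let x = n(LiOH), y = n(NaOH).
Titrant: 1x + 1y = 6.839 × 10^-3;  mass: 23.95x + 40.00y = 0.2484
Solving, x = 1.569 × 10^-3 mol, y = 5.271 × 10^-3 mol
mass of LiOH = 1.569 × 10^-3 × 23.95 = 0.03757 g
% LiOH = 0.03757 / 0.2484 × 100 = 15.12 %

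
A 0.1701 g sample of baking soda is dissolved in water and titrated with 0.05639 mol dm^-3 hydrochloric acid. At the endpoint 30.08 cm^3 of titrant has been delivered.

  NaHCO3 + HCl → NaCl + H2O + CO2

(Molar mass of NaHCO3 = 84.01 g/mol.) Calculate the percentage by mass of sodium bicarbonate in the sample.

n(HCl) = 0.03008 L × 0.05639 mol/L = 1.696 × 10^-3 mol
n(NaHCO3) = 1.696 × 10^-3 mol (1:1 ratio)
mass of NaHCO3 = 1.696 × 10^-3 × 84.01 g/mol = 0.1425 g
% NaHCO3 = 0.1425 / 0.1701 × 100 = 83.77 %

83.77 %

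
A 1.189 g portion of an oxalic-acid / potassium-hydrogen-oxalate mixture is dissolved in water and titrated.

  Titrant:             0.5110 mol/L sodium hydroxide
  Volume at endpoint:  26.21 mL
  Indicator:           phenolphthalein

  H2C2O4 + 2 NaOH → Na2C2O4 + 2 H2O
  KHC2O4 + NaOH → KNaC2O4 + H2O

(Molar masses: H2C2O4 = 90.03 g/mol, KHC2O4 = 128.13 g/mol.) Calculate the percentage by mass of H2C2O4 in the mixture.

24.01 %

n(NaOH) = 0.02621 × 0.5110 = 0.01339 mol
Let x = n(H2C2O4), y = n(KHC2O4).
Titrant: 2x + 1y = 0.01339;  mass: 90.03x + 128.13y = 1.189
Solving, x = 3.171 × 10^-3 mol, y = 7.052 × 10^-3 mol
mass of H2C2O4 = 3.171 × 10^-3 × 90.03 = 0.2855 g
% H2C2O4 = 0.2855 / 1.189 × 100 = 24.01 %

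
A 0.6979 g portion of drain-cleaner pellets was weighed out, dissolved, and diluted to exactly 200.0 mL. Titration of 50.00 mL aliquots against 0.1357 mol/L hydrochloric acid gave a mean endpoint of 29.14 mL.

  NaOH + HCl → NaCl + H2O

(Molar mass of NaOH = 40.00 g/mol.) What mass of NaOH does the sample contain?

n(HCl) per titration = 0.02914 × 0.1357 = 3.954 × 10^-3 mol
n(NaOH) in each aliquot = 3.954 × 10^-3 mol (1:1 ratio)
n(NaOH) in the whole flask = 3.954 × 10^-3 × 200.0/50.00 = 0.01582 mol
mass of NaOH = 0.01582 × 40.00 = 0.6327 g

0.6327 g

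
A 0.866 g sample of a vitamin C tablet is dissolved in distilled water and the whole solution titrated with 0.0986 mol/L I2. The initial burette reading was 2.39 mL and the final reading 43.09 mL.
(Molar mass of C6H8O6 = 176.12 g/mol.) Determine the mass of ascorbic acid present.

0.707 g

C6H8O6 + I2 → C6H6O6 + 2 HI
n(I2) = 0.0407 L × 0.0986 mol/L = 4.01 × 10^-3 mol
n(C6H8O6) = 4.01 × 10^-3 mol (1:1 ratio)
mass of C6H8O6 = 4.01 × 10^-3 × 176.12 g/mol = 0.707 g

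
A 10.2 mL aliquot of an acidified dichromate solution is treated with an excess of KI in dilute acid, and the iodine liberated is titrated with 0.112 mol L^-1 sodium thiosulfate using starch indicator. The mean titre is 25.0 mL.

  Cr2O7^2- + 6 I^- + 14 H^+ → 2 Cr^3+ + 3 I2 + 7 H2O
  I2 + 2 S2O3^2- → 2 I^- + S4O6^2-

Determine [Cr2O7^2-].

n(S2O3^2-) = 0.0250 × 0.112 = 2.80 × 10^-3 mol
n(I2) = n(S2O3^2-)/2 = 1.40 × 10^-3 mol
From the 1:3 ratio, n(Cr2O7^2-) in the aliquot = 1/3 × 1.40 × 10^-3 = 4.67 × 10^-4 mol
[Cr2O7^2-] = 4.67 × 10^-4 / 0.0102 = 0.0458 mol/L

0.0458 mol/L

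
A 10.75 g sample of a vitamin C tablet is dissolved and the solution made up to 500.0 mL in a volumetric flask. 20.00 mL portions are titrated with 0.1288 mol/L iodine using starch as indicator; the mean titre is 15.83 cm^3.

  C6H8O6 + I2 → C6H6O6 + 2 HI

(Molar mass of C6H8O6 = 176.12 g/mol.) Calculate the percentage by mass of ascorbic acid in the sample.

n(I2) per titration = 0.01583 × 0.1288 = 2.039 × 10^-3 mol
n(C6H8O6) in each aliquot = 2.039 × 10^-3 mol (1:1 ratio)
n(C6H8O6) in the whole flask = 2.039 × 10^-3 × 500.0/20.00 = 0.05097 mol
mass of C6H8O6 = 0.05097 × 176.12 = 8.977 g
% C6H8O6 = 8.977 / 10.75 × 100 = 83.51 %

83.51 %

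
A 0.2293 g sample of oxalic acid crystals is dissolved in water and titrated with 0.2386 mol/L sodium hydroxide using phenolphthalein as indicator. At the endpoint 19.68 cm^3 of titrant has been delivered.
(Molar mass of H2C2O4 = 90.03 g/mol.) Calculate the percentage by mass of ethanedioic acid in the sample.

H2C2O4 + 2 NaOH → Na2C2O4 + 2 H2O
n(NaOH) = 0.01968 L × 0.2386 mol/L = 4.696 × 10^-3 mol
From the 1:2 ratio, n(H2C2O4) = 1/2 × 4.696 × 10^-3 = 2.348 × 10^-3 mol
mass of H2C2O4 = 2.348 × 10^-3 × 90.03 g/mol = 0.2114 g
% H2C2O4 = 0.2114 / 0.2293 × 100 = 92.18 %

92.18 %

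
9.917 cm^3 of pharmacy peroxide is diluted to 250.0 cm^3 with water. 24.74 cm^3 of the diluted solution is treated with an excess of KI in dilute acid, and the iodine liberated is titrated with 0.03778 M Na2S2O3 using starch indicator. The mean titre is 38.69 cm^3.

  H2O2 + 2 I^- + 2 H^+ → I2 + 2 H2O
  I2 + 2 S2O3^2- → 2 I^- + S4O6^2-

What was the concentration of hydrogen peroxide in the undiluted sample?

0.7447 M

n(S2O3^2-) = 0.03869 × 0.03778 = 1.462 × 10^-3 mol
n(I2) = n(S2O3^2-)/2 = 7.309 × 10^-4 mol
n(H2O2) in the aliquot = 7.309 × 10^-4 mol (1:1 ratio)
[H2O2]_dilute = 7.309 × 10^-4 / 0.02474 = 0.02954 mol/L
[H2O2]_original = 0.02954 × 250.0/9.917 = 0.7447 mol/L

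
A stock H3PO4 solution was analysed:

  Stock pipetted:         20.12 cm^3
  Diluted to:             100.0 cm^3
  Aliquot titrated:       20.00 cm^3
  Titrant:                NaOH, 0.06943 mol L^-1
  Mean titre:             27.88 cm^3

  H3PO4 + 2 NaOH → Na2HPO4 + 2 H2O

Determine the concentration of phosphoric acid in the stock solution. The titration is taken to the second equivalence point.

n(NaOH) = 0.02788 × 0.06943 = 1.936 × 10^-3 mol
From the 1:2 ratio, n(H3PO4) in the aliquot = 1/2 × 1.936 × 10^-3 = 9.679 × 10^-4 mol
[H3PO4]_dilute = 9.679 × 10^-4 / 0.02000 = 0.04839 mol/L
Dilution factor = 100.0 / 20.12 = 4.970
[H3PO4]_stock = 0.04839 × 4.970 = 0.2405 mol/L

0.2405 mol/L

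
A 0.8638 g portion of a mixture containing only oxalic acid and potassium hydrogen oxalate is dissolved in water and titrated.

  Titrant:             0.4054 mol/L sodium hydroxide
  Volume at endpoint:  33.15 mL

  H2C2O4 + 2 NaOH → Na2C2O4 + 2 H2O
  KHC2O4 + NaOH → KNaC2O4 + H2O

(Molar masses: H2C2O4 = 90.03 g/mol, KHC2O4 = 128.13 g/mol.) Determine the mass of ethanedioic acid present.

0.4648 g

n(NaOH) = 0.03315 × 0.4054 = 0.01344 mol
Let x = n(H2C2O4), y = n(KHC2O4).
Titrant: 2x + 1y = 0.01344;  mass: 90.03x + 128.13y = 0.8638
Solving, x = 5.162 × 10^-3 mol, y = 3.114 × 10^-3 mol
mass of H2C2O4 = 5.162 × 10^-3 × 90.03 = 0.4648 g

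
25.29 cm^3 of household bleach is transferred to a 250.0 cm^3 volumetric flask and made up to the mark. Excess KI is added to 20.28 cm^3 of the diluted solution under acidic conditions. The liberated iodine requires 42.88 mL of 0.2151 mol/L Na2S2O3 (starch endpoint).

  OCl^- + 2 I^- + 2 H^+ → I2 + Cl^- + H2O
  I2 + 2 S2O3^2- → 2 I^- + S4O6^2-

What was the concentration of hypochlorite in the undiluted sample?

2.248 mol/L

n(S2O3^2-) = 0.04288 × 0.2151 = 9.223 × 10^-3 mol
n(I2) = n(S2O3^2-)/2 = 4.612 × 10^-3 mol
n(OCl^-) in the aliquot = 4.612 × 10^-3 mol (1:1 ratio)
[OCl^-]_dilute = 4.612 × 10^-3 / 0.02028 = 0.2274 mol/L
[OCl^-]_original = 0.2274 × 250.0/25.29 = 2.248 mol/L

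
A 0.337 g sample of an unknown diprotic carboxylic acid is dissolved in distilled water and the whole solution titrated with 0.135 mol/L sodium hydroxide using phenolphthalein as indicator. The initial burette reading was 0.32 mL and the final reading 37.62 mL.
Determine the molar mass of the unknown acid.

134 g/mol

n(NaOH) = 0.0373 L × 0.135 mol/L = 5.04 × 10^-3 mol
From the 1:2 ratio, n(H2A) = 1/2 × 5.04 × 10^-3 = 2.52 × 10^-3 mol
M = m / n = 0.337 g / 2.52 × 10^-3 mol = 134 g/mol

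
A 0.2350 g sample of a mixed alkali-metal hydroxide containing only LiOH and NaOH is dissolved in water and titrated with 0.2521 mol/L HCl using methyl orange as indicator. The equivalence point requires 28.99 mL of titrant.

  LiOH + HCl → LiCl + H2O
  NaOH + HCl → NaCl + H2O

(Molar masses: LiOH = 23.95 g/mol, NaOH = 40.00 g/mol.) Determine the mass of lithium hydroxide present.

n(HCl) = 0.02899 × 0.2521 = 7.308 × 10^-3 mol
Let x = n(LiOH), y = n(NaOH).
Titrant: 1x + 1y = 7.308 × 10^-3;  mass: 23.95x + 40.00y = 0.2350
Solving, x = 3.572 × 10^-3 mol, y = 3.736 × 10^-3 mol
mass of LiOH = 3.572 × 10^-3 × 23.95 = 0.08556 g

0.08556 g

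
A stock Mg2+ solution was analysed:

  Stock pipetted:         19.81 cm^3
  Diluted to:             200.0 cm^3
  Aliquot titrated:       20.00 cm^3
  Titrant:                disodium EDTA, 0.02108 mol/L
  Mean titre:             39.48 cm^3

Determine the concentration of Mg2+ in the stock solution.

0.4201 mol/L

Mg^2+ + EDTA^4- → [Mg(EDTA)]^2-
n(EDTA) = 0.03948 × 0.02108 = 8.322 × 10^-4 mol
n(Mg2+) in the aliquot = 8.322 × 10^-4 mol (1:1 ratio)
[Mg2+]_dilute = 8.322 × 10^-4 / 0.02000 = 0.04161 mol/L
Dilution factor = 200.0 / 19.81 = 10.10
[Mg2+]_stock = 0.04161 × 10.10 = 0.4201 mol/L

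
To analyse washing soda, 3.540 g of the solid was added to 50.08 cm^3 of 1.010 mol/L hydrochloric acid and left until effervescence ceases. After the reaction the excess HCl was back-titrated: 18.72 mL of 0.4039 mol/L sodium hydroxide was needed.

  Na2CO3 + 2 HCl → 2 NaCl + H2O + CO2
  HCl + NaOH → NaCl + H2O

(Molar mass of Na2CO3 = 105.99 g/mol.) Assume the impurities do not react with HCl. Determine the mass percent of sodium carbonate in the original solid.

n(HCl) added = 0.05008 × 1.010 = 0.05058 mol
n(NaOH) used in back-titration = 0.01872 × 0.4039 = 7.561 × 10^-3 mol
n(HCl) left over = 7.561 × 10^-3 mol (1:1 ratio)
n(HCl) consumed by analyte = 0.05058 − 7.561 × 10^-3 = 0.04302 mol
From the 1:2 ratio, n(Na2CO3) = 1/2 × 0.04302 = 0.02151 mol
mass of Na2CO3 = 0.02151 × 105.99 = 2.280 g
% Na2CO3 = 2.280 / 3.540 × 100 = 64.40 %

64.40 %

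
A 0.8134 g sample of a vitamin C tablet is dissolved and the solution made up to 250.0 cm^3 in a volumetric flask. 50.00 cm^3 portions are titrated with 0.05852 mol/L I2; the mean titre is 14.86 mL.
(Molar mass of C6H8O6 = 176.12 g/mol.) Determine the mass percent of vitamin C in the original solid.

94.15 %

C6H8O6 + I2 → C6H6O6 + 2 HI
n(I2) per titration = 0.01486 × 0.05852 = 8.696 × 10^-4 mol
n(C6H8O6) in each aliquot = 8.696 × 10^-4 mol (1:1 ratio)
n(C6H8O6) in the whole flask = 8.696 × 10^-4 × 250.0/50.00 = 4.348 × 10^-3 mol
mass of C6H8O6 = 4.348 × 10^-3 × 176.12 = 0.7658 g
% C6H8O6 = 0.7658 / 0.8134 × 100 = 94.15 %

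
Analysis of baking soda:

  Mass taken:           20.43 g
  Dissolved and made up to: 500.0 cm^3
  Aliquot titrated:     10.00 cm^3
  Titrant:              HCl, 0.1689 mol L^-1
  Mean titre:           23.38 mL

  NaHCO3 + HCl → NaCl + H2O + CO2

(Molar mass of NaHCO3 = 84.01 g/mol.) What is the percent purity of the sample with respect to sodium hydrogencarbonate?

n(HCl) per titration = 0.02338 × 0.1689 = 3.949 × 10^-3 mol
n(NaHCO3) in each aliquot = 3.949 × 10^-3 mol (1:1 ratio)
n(NaHCO3) in the whole flask = 3.949 × 10^-3 × 500.0/10.00 = 0.1974 mol
mass of NaHCO3 = 0.1974 × 84.01 = 16.59 g
% NaHCO3 = 16.59 / 20.43 × 100 = 81.19 %

81.19 %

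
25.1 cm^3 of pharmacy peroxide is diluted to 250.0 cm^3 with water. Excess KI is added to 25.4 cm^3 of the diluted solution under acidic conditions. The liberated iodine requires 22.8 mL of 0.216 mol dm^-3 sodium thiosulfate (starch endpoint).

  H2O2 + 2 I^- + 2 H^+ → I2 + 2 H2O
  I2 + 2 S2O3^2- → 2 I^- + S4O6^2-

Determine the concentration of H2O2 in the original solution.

n(S2O3^2-) = 0.0228 × 0.216 = 4.92 × 10^-3 mol
n(I2) = n(S2O3^2-)/2 = 2.46 × 10^-3 mol
n(H2O2) in the aliquot = 2.46 × 10^-3 mol (1:1 ratio)
[H2O2]_dilute = 2.46 × 10^-3 / 0.0254 = 0.0969 mol/L
[H2O2]_original = 0.0969 × 250.0/25.1 = 0.966 mol/L

0.966 mol/L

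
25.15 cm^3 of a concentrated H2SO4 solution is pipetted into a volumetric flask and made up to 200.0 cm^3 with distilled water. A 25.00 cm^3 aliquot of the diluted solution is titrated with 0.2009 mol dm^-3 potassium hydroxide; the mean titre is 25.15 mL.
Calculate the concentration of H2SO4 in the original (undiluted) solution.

0.8036 mol/L

H2SO4 + 2 KOH → K2SO4 + 2 H2O
n(KOH) = 0.02515 × 0.2009 = 5.053 × 10^-3 mol
From the 1:2 ratio, n(H2SO4) in the aliquot = 1/2 × 5.053 × 10^-3 = 2.526 × 10^-3 mol
[H2SO4]_dilute = 2.526 × 10^-3 / 0.02500 = 0.1011 mol/L
Dilution factor = 200.0 / 25.15 = 7.952
[H2SO4]_stock = 0.1011 × 7.952 = 0.8036 mol/L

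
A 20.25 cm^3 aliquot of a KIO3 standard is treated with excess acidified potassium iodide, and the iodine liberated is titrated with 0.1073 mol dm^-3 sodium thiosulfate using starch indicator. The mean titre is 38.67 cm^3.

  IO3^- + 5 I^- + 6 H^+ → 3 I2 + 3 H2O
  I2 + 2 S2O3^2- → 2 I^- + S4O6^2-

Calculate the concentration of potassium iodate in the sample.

0.03415 mol/L

n(S2O3^2-) = 0.03867 × 0.1073 = 4.149 × 10^-3 mol
n(I2) = n(S2O3^2-)/2 = 2.075 × 10^-3 mol
From the 1:3 ratio, n(IO3^-) in the aliquot = 1/3 × 2.075 × 10^-3 = 6.915 × 10^-4 mol
[IO3^-] = 6.915 × 10^-4 / 0.02025 = 0.03415 mol/L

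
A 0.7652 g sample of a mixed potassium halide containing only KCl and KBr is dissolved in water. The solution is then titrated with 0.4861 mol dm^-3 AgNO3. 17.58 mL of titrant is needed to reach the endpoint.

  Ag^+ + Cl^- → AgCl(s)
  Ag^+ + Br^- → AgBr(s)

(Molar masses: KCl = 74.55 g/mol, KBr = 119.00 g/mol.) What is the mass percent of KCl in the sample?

55.17 %

n(AgNO3) = 0.01758 × 0.4861 = 8.546 × 10^-3 mol
Let x = n(KCl), y = n(KBr).
Titrant: 1x + 1y = 8.546 × 10^-3;  mass: 74.55x + 119.00y = 0.7652
Solving, x = 5.663 × 10^-3 mol, y = 2.882 × 10^-3 mol
mass of KCl = 5.663 × 10^-3 × 74.55 = 0.4222 g
% KCl = 0.4222 / 0.7652 × 100 = 55.17 %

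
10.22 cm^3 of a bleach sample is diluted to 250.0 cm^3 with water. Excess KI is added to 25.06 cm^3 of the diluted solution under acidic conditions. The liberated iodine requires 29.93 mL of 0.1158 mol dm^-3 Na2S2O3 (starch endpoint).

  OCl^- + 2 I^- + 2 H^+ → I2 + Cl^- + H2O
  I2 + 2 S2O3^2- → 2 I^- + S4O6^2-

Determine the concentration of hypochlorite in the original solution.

1.692 mol/L

n(S2O3^2-) = 0.02993 × 0.1158 = 3.466 × 10^-3 mol
n(I2) = n(S2O3^2-)/2 = 1.733 × 10^-3 mol
n(OCl^-) in the aliquot = 1.733 × 10^-3 mol (1:1 ratio)
[OCl^-]_dilute = 1.733 × 10^-3 / 0.02506 = 0.06915 mol/L
[OCl^-]_original = 0.06915 × 250.0/10.22 = 1.692 mol/L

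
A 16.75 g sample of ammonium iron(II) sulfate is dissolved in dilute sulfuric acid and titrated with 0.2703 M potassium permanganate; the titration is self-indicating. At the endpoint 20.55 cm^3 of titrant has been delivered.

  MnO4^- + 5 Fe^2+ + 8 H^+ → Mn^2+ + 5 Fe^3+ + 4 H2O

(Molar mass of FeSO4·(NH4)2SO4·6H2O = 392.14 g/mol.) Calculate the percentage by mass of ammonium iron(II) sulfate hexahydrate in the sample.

65.02 %

n(KMnO4) = 0.02055 L × 0.2703 mol/L = 5.555 × 10^-3 mol
From the 5:1 ratio, n(FeSO4·(NH4)2SO4·6H2O) = 5/1 × 5.555 × 10^-3 = 0.02777 mol
mass of FeSO4·(NH4)2SO4·6H2O = 0.02777 × 392.14 g/mol = 10.89 g
% FeSO4·(NH4)2SO4·6H2O = 10.89 / 16.75 × 100 = 65.02 %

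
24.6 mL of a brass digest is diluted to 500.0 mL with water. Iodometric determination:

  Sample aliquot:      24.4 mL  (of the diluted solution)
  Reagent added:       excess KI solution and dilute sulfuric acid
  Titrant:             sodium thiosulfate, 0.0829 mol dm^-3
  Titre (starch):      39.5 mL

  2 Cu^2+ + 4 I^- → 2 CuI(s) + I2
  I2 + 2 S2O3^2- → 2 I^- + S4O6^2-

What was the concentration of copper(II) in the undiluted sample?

n(S2O3^2-) = 0.0395 × 0.0829 = 3.27 × 10^-3 mol
n(I2) = n(S2O3^2-)/2 = 1.64 × 10^-3 mol
From the 2:1 ratio, n(Cu2+) in the aliquot = 2/1 × 1.64 × 10^-3 = 3.27 × 10^-3 mol
[Cu2+]_dilute = 3.27 × 10^-3 / 0.0244 = 0.134 mol/L
[Cu2+]_original = 0.134 × 500.0/24.6 = 2.73 mol/L

2.73 mol/L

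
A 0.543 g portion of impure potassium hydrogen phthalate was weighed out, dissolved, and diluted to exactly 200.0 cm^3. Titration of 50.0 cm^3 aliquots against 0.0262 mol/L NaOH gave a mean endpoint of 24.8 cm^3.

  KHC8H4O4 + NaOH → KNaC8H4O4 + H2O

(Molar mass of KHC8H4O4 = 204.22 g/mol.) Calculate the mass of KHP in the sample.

n(NaOH) per titration = 0.0248 × 0.0262 = 6.50 × 10^-4 mol
n(KHC8H4O4) in each aliquot = 6.50 × 10^-4 mol (1:1 ratio)
n(KHC8H4O4) in the whole flask = 6.50 × 10^-4 × 200.0/50.0 = 2.60 × 10^-3 mol
mass of KHC8H4O4 = 2.60 × 10^-3 × 204.22 = 0.531 g

0.531 g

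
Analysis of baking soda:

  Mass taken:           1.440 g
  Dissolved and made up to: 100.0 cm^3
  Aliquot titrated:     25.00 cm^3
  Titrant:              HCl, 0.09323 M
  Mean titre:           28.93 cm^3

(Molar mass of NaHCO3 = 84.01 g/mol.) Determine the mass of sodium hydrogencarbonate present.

NaHCO3 + HCl → NaCl + H2O + CO2
n(HCl) per titration = 0.02893 × 0.09323 = 2.697 × 10^-3 mol
n(NaHCO3) in each aliquot = 2.697 × 10^-3 mol (1:1 ratio)
n(NaHCO3) in the whole flask = 2.697 × 10^-3 × 100.0/25.00 = 0.01079 mol
mass of NaHCO3 = 0.01079 × 84.01 = 0.9063 g

0.9063 g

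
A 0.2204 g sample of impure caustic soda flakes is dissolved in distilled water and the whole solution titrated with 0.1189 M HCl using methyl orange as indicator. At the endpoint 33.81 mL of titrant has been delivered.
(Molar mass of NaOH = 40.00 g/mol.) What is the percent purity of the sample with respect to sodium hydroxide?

72.96 %

NaOH + HCl → NaCl + H2O
n(HCl) = 0.03381 L × 0.1189 mol/L = 4.020 × 10^-3 mol
n(NaOH) = 4.020 × 10^-3 mol (1:1 ratio)
mass of NaOH = 4.020 × 10^-3 × 40.00 g/mol = 0.1608 g
% NaOH = 0.1608 / 0.2204 × 100 = 72.96 %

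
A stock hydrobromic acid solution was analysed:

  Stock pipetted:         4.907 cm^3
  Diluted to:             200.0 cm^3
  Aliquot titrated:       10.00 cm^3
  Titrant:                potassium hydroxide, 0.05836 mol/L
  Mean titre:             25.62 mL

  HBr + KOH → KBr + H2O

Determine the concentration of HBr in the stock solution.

n(KOH) = 0.02562 × 0.05836 = 1.495 × 10^-3 mol
n(HBr) in the aliquot = 1.495 × 10^-3 mol (1:1 ratio)
[HBr]_dilute = 1.495 × 10^-3 / 0.01000 = 0.1495 mol/L
Dilution factor = 200.0 / 4.907 = 40.76
[HBr]_stock = 0.1495 × 40.76 = 6.094 mol/L

6.094 mol/L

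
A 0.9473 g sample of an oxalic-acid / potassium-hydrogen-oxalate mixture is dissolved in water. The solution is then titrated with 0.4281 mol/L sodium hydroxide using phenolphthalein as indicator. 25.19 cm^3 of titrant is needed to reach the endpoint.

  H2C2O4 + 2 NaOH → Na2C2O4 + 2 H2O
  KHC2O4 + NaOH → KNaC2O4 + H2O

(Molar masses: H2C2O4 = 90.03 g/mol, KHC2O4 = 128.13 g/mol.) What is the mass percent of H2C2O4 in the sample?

24.84 %

n(NaOH) = 0.02519 × 0.4281 = 0.01078 mol
Let x = n(H2C2O4), y = n(KHC2O4).
Titrant: 2x + 1y = 0.01078;  mass: 90.03x + 128.13y = 0.9473
Solving, x = 2.613 × 10^-3 mol, y = 5.557 × 10^-3 mol
mass of H2C2O4 = 2.613 × 10^-3 × 90.03 = 0.2353 g
% H2C2O4 = 0.2353 / 0.9473 × 100 = 24.84 %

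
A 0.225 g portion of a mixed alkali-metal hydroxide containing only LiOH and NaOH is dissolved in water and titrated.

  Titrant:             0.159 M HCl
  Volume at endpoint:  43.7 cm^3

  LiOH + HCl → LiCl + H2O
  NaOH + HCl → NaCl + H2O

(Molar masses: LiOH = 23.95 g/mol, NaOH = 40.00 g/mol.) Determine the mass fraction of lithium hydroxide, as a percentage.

35.1 %

n(HCl) = 0.0437 × 0.159 = 6.95 × 10^-3 mol
Let x = n(LiOH), y = n(NaOH).
Titrant: 1x + 1y = 6.95 × 10^-3;  mass: 23.95x + 40.00y = 0.225
Solving, x = 3.30 × 10^-3 mol, y = 3.65 × 10^-3 mol
mass of LiOH = 3.30 × 10^-3 × 23.95 = 0.0790 g
% LiOH = 0.0790 / 0.225 × 100 = 35.1 %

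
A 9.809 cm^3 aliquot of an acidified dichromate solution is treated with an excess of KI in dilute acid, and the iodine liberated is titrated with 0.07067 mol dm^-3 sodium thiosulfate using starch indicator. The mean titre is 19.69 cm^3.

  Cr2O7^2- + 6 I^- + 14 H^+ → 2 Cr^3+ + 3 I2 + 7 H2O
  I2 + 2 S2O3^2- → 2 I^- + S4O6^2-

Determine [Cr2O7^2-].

0.02364 mol/L

n(S2O3^2-) = 0.01969 × 0.07067 = 1.391 × 10^-3 mol
n(I2) = n(S2O3^2-)/2 = 6.957 × 10^-4 mol
From the 1:3 ratio, n(Cr2O7^2-) in the aliquot = 1/3 × 6.957 × 10^-4 = 2.319 × 10^-4 mol
[Cr2O7^2-] = 2.319 × 10^-4 / 0.009809 = 0.02364 mol/L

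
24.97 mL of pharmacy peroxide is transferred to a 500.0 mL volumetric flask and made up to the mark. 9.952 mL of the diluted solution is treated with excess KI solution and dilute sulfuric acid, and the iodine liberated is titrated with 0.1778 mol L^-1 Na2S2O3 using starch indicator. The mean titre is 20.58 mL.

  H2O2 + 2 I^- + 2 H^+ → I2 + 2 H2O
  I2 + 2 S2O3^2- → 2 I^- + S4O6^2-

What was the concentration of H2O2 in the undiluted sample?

3.681 mol/L

n(S2O3^2-) = 0.02058 × 0.1778 = 3.659 × 10^-3 mol
n(I2) = n(S2O3^2-)/2 = 1.830 × 10^-3 mol
n(H2O2) in the aliquot = 1.830 × 10^-3 mol (1:1 ratio)
[H2O2]_dilute = 1.830 × 10^-3 / 0.009952 = 0.1838 mol/L
[H2O2]_original = 0.1838 × 500.0/24.97 = 3.681 mol/L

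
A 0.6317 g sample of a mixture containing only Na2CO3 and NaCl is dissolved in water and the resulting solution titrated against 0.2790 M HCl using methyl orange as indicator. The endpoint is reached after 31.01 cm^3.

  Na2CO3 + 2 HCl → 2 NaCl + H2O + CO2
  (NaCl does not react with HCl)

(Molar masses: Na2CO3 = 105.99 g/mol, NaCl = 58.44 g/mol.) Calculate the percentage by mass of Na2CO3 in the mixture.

n(HCl) = 0.03101 × 0.2790 = 8.652 × 10^-3 mol
Let x = n(Na2CO3), y = n(NaCl).
Titrant: 2x = 8.652 × 10^-3;  mass: 105.99x + 58.44y = 0.6317
Solving, x = 4.326 × 10^-3 mol, y = 2.964 × 10^-3 mol
mass of Na2CO3 = 4.326 × 10^-3 × 105.99 = 0.4585 g
% Na2CO3 = 0.4585 / 0.6317 × 100 = 72.58 %

72.58 %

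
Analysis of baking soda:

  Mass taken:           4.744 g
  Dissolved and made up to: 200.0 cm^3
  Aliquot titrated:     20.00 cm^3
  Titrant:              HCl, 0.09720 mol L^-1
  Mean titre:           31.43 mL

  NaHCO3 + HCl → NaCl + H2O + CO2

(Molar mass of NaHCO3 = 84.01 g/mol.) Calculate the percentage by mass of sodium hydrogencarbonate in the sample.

54.10 %

n(HCl) per titration = 0.03143 × 0.09720 = 3.055 × 10^-3 mol
n(NaHCO3) in each aliquot = 3.055 × 10^-3 mol (1:1 ratio)
n(NaHCO3) in the whole flask = 3.055 × 10^-3 × 200.0/20.00 = 0.03055 mol
mass of NaHCO3 = 0.03055 × 84.01 = 2.567 g
% NaHCO3 = 2.567 / 4.744 × 100 = 54.10 %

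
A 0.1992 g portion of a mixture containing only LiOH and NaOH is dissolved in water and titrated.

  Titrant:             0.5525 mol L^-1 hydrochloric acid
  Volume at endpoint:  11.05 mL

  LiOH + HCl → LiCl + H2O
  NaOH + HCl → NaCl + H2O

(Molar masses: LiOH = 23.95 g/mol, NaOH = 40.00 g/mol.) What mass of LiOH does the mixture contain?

n(HCl) = 0.01105 × 0.5525 = 6.105 × 10^-3 mol
Let x = n(LiOH), y = n(NaOH).
Titrant: 1x + 1y = 6.105 × 10^-3;  mass: 23.95x + 40.00y = 0.1992
Solving, x = 2.804 × 10^-3 mol, y = 3.301 × 10^-3 mol
mass of LiOH = 2.804 × 10^-3 × 23.95 = 0.06716 g

0.06716 g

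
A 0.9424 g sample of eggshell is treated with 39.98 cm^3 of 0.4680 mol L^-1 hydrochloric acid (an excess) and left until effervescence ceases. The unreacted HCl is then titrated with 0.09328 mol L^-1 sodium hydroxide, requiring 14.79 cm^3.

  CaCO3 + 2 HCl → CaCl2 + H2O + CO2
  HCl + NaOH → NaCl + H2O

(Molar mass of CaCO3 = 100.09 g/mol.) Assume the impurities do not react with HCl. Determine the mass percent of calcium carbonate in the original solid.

92.03 %

n(HCl) added = 0.03998 × 0.4680 = 0.01871 mol
n(NaOH) used in back-titration = 0.01479 × 0.09328 = 1.380 × 10^-3 mol
n(HCl) left over = 1.380 × 10^-3 mol (1:1 ratio)
n(HCl) consumed by analyte = 0.01871 − 1.380 × 10^-3 = 0.01733 mol
From the 1:2 ratio, n(CaCO3) = 1/2 × 0.01733 = 8.666 × 10^-3 mol
mass of CaCO3 = 8.666 × 10^-3 × 100.09 = 0.8673 g
% CaCO3 = 0.8673 / 0.9424 × 100 = 92.03 %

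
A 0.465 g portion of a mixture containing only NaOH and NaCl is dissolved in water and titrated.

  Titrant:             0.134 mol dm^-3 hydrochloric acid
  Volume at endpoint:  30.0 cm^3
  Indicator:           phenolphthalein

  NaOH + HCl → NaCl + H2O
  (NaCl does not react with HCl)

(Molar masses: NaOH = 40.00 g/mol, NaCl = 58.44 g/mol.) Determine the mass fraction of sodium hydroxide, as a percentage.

34.6 %

n(HCl) = 0.0300 × 0.134 = 4.02 × 10^-3 mol
Let x = n(NaOH), y = n(NaCl).
Titrant: 1x = 4.02 × 10^-3;  mass: 40.00x + 58.44y = 0.465
Solving, x = 4.02 × 10^-3 mol, y = 5.21 × 10^-3 mol
mass of NaOH = 4.02 × 10^-3 × 40.00 = 0.161 g
% NaOH = 0.161 / 0.465 × 100 = 34.6 %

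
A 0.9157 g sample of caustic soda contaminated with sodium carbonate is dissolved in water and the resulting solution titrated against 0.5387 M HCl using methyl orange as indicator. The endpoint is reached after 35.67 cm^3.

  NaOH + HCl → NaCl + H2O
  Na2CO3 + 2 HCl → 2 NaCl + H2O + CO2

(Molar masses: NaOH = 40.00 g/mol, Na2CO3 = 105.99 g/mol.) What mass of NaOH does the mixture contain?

n(HCl) = 0.03567 × 0.5387 = 0.01922 mol
Let x = n(NaOH), y = n(Na2CO3).
Titrant: 1x + 2y = 0.01922;  mass: 40.00x + 105.99y = 0.9157
Solving, x = 7.897 × 10^-3 mol, y = 5.659 × 10^-3 mol
mass of NaOH = 7.897 × 10^-3 × 40.00 = 0.3159 g

0.3159 g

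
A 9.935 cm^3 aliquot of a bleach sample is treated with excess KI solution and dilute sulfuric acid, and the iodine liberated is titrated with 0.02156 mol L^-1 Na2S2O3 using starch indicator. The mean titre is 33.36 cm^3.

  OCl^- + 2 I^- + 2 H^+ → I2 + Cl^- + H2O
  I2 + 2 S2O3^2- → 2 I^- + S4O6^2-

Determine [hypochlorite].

0.03620 mol/L

n(S2O3^2-) = 0.03336 × 0.02156 = 7.192 × 10^-4 mol
n(I2) = n(S2O3^2-)/2 = 3.596 × 10^-4 mol
n(OCl^-) in the aliquot = 3.596 × 10^-4 mol (1:1 ratio)
[OCl^-] = 3.596 × 10^-4 / 0.009935 = 0.03620 mol/L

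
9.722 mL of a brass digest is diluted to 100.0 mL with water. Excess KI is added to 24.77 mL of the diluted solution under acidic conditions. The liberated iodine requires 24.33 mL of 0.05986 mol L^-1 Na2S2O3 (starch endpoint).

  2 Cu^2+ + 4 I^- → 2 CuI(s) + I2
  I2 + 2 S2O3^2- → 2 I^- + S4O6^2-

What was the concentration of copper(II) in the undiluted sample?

n(S2O3^2-) = 0.02433 × 0.05986 = 1.456 × 10^-3 mol
n(I2) = n(S2O3^2-)/2 = 7.282 × 10^-4 mol
From the 2:1 ratio, n(Cu2+) in the aliquot = 2/1 × 7.282 × 10^-4 = 1.456 × 10^-3 mol
[Cu2+]_dilute = 1.456 × 10^-3 / 0.02477 = 0.05880 mol/L
[Cu2+]_original = 0.05880 × 100.0/9.722 = 0.6048 mol/L

0.6048 mol/L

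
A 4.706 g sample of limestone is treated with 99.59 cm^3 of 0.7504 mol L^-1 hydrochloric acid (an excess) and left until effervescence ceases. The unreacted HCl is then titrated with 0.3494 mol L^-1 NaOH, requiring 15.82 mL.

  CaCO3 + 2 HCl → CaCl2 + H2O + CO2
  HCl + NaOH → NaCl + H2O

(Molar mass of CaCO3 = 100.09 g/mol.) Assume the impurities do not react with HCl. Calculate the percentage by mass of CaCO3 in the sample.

n(HCl) added = 0.09959 × 0.7504 = 0.07473 mol
n(NaOH) used in back-titration = 0.01582 × 0.3494 = 5.528 × 10^-3 mol
n(HCl) left over = 5.528 × 10^-3 mol (1:1 ratio)
n(HCl) consumed by analyte = 0.07473 − 5.528 × 10^-3 = 0.06920 mol
From the 1:2 ratio, n(CaCO3) = 1/2 × 0.06920 = 0.03460 mol
mass of CaCO3 = 0.03460 × 100.09 = 3.463 g
% CaCO3 = 3.463 / 4.706 × 100 = 73.59 %

73.59 %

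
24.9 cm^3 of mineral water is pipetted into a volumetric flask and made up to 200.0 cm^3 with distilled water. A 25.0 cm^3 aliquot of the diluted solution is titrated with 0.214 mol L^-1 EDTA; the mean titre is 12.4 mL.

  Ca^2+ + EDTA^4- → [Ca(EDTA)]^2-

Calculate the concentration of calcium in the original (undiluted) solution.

0.853 mol/L

n(EDTA) = 0.0124 × 0.214 = 2.65 × 10^-3 mol
n(Ca2+) in the aliquot = 2.65 × 10^-3 mol (1:1 ratio)
[Ca2+]_dilute = 2.65 × 10^-3 / 0.0250 = 0.106 mol/L
Dilution factor = 200.0 / 24.9 = 8.032
[Ca2+]_stock = 0.106 × 8.032 = 0.853 mol/L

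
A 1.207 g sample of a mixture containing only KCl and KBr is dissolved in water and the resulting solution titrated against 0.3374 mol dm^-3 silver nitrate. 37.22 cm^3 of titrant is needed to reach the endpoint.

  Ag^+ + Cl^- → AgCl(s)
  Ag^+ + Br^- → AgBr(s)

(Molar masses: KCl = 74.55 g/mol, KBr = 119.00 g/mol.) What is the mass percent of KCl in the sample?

39.94 %

n(AgNO3) = 0.03722 × 0.3374 = 0.01256 mol
Let x = n(KCl), y = n(KBr).
Titrant: 1x + 1y = 0.01256;  mass: 74.55x + 119.00y = 1.207
Solving, x = 6.466 × 10^-3 mol, y = 6.092 × 10^-3 mol
mass of KCl = 6.466 × 10^-3 × 74.55 = 0.4820 g
% KCl = 0.4820 / 1.207 × 100 = 39.94 %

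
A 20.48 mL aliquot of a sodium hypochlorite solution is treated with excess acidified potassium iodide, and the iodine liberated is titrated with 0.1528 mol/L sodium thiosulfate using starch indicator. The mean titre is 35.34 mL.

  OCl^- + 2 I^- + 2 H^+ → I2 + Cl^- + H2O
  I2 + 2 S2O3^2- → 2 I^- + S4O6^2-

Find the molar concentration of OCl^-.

0.1318 mol/L

n(S2O3^2-) = 0.03534 × 0.1528 = 5.400 × 10^-3 mol
n(I2) = n(S2O3^2-)/2 = 2.700 × 10^-3 mol
n(OCl^-) in the aliquot = 2.700 × 10^-3 mol (1:1 ratio)
[OCl^-] = 2.700 × 10^-3 / 0.02048 = 0.1318 mol/L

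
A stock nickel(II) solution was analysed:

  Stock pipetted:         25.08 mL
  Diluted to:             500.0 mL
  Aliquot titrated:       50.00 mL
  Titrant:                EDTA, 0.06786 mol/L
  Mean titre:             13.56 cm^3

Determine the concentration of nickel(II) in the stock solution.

Ni^2+ + EDTA^4- → [Ni(EDTA)]^2-
n(EDTA) = 0.01356 × 0.06786 = 9.202 × 10^-4 mol
n(Ni2+) in the aliquot = 9.202 × 10^-4 mol (1:1 ratio)
[Ni2+]_dilute = 9.202 × 10^-4 / 0.05000 = 0.01840 mol/L
Dilution factor = 500.0 / 25.08 = 19.94
[Ni2+]_stock = 0.01840 × 19.94 = 0.3669 mol/L

0.3669 mol/L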